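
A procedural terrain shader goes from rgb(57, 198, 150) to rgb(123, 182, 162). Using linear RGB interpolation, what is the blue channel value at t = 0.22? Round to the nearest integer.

153

B = 150 + 0.22 × (162 − 150) = 152.64 → 153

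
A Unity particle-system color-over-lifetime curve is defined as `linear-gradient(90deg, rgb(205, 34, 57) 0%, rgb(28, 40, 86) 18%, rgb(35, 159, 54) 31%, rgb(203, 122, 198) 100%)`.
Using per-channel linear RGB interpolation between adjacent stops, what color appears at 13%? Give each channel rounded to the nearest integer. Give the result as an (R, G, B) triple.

(77, 38, 78)

13% lies between the 0% and 18% stops, so the local fraction is t = (13 − 0)/(18 − 0) = 13/18 ≈ 0.7222.
R = 205 + 0.7222 × (28 − 205) = 77.171 → 77
G = 34 + 0.7222 × (40 − 34) = 38.333 → 38
B = 57 + 0.7222 × (86 − 57) = 77.944 → 78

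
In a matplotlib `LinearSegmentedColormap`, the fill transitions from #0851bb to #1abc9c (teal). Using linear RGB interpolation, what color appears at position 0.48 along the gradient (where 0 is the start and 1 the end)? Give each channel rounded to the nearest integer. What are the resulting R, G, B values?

(17, 132, 172)

#0851bb → (8, 81, 187); #1abc9c → (26, 188, 156).
R = 8 + 0.48 × (26 − 8) = 8 + 0.48 × 18 = 16.64 → 17
G = 81 + 0.48 × (188 − 81) = 81 + 0.48 × 107 = 132.36 → 132
B = 187 + 0.48 × (156 − 187) = 187 + 0.48 × -31 = 172.12 → 172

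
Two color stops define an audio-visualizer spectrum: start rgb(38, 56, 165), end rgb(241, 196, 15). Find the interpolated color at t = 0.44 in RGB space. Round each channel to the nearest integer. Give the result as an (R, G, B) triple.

R = 38 + 0.44 × (241 − 38) = 38 + 0.44 × 203 = 127.32 → 127
G = 56 + 0.44 × (196 − 56) = 56 + 0.44 × 140 = 117.6 → 118
B = 165 + 0.44 × (15 − 165) = 165 + 0.44 × -150 = 99 → 99

(127, 118, 99)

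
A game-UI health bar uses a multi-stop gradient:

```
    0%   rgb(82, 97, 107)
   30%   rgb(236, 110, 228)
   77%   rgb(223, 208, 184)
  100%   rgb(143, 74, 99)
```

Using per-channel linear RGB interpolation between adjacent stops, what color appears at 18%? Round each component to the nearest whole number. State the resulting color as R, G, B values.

18% lies between the 0% and 30% stops, so the local fraction is t = (18 − 0)/(30 − 0) = 18/30 ≈ 0.6.
R = 82 + 0.6 × (236 − 82) = 174.4 → 174
G = 97 + 0.6 × (110 − 97) = 104.8 → 105
B = 107 + 0.6 × (228 − 107) = 179.6 → 180

(174, 105, 180)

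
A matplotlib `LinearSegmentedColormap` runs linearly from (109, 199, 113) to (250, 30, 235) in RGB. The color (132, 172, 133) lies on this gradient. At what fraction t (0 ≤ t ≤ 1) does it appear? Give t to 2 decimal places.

Invert the lerp on the G channel (largest span, 169): t = (172 − 199) / (30 − 199) = -27/-169 = 0.15976.
Check on R: (132 − 109)/(250 − 109) = 0.1631 ✓

0.16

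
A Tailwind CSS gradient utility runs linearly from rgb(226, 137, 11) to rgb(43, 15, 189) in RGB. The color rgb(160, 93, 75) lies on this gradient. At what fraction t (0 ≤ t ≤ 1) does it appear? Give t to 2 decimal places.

Invert the lerp on the R channel (largest span, 183): t = (160 − 226) / (43 − 226) = -66/-183 = 0.36066.
Check on G: (93 − 137)/(15 − 137) = 0.3607 ✓

0.36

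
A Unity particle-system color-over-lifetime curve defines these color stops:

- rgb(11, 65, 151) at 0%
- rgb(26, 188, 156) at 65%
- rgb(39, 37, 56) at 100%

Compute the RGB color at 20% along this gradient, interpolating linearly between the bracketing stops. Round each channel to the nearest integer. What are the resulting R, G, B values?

(16, 103, 153)

20% lies between the 0% and 65% stops, so the local fraction is t = (20 − 0)/(65 − 0) = 20/65 ≈ 0.3077.
R = 11 + 0.3077 × (26 − 11) = 15.616 → 16
G = 65 + 0.3077 × (188 − 65) = 102.847 → 103
B = 151 + 0.3077 × (156 − 151) = 152.538 → 153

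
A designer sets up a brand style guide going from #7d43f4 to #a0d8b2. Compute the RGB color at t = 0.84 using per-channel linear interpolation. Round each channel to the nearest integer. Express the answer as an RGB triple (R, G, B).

#7d43f4 → (125, 67, 244); #a0d8b2 → (160, 216, 178).
R = 125 + 0.84 × (160 − 125) = 125 + 0.84 × 35 = 154.4 → 154
G = 67 + 0.84 × (216 − 67) = 67 + 0.84 × 149 = 192.16 → 192
B = 244 + 0.84 × (178 − 244) = 244 + 0.84 × -66 = 188.56 → 189

(154, 192, 189)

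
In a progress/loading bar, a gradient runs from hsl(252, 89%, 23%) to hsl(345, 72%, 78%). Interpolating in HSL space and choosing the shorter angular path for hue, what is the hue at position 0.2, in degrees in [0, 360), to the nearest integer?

Hue arc: Δh = 345 − 252 = 93° (|Δh| ≤ 180, already the shorter path).
H = 252 + 0.2 × (93) = 270.6 → 271°

271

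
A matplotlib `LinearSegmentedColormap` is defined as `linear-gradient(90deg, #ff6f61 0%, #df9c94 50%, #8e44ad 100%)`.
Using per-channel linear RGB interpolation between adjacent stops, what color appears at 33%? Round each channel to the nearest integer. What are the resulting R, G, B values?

33% lies between the 0% and 50% stops, so the local fraction is t = (33 − 0)/(50 − 0) = 33/50 ≈ 0.66.
#ff6f61 → (255, 111, 97); #df9c94 → (223, 156, 148).
R = 255 + 0.66 × (223 − 255) = 233.88 → 234
G = 111 + 0.66 × (156 − 111) = 140.7 → 141
B = 97 + 0.66 × (148 − 97) = 130.66 → 131

(234, 141, 131)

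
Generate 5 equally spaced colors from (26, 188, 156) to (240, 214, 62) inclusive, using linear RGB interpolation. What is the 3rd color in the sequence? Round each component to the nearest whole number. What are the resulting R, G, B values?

With 5 swatches and endpoints inclusive, swatch 3 sits at t = (3 − 1)/(5 − 1) = 2/4 ≈ 0.5.
R = 26 + 0.5 × (240 − 26) = 133 → 133
G = 188 + 0.5 × (214 − 188) = 201 → 201
B = 156 + 0.5 × (62 − 156) = 109 → 109

(133, 201, 109)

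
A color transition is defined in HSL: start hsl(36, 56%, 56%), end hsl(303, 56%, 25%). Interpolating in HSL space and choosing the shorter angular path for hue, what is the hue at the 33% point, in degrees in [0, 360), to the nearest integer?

5

Hue: 303 − 36 = 267°, but |267| > 180 so the shorter arc goes the other way: Δh = 267 − 360 = -93°.
H = 36 + 0.33 × (-93) = 5.31 → 5°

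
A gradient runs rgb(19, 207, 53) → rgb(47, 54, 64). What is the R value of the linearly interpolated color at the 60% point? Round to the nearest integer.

R = 19 + 0.6 × (47 − 19) = 35.8 → 36

36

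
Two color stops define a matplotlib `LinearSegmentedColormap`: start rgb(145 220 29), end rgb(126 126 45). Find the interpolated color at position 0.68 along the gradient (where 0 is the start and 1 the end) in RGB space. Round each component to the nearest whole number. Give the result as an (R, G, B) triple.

R = 145 + 0.68 × (126 − 145) = 145 + 0.68 × -19 = 132.08 → 132
G = 220 + 0.68 × (126 − 220) = 220 + 0.68 × -94 = 156.08 → 156
B = 29 + 0.68 × (45 − 29) = 29 + 0.68 × 16 = 39.88 → 40

(132, 156, 40)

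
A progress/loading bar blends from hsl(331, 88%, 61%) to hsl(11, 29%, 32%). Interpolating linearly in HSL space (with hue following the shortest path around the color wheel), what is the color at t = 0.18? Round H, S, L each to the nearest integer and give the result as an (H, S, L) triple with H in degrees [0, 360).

Hue: 11 − 331 = -320°, but |-320| > 180 so the shorter arc goes the other way: Δh = -320 + 360 = 40°.
H = 331 + 0.18 × (40) = 338.2 → 338°
S = 88 + 0.18 × (29 − 88) = 77.38 → 77%
L = 61 + 0.18 × (32 − 61) = 55.78 → 56%

(338, 77, 56)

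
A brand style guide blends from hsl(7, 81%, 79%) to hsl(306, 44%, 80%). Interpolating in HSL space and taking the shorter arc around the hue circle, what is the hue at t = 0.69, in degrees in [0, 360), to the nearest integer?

Hue: 306 − 7 = 299°, but |299| > 180 so the shorter arc goes the other way: Δh = 299 − 360 = -61°.
H = 7 + 0.69 × (-61) = -35.09 → -35 → -35 mod 360 = 325°

325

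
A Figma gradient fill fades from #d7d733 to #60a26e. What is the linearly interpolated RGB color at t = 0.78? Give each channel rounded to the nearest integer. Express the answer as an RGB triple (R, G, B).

#d7d733 → (215, 215, 51); #60a26e → (96, 162, 110).
R = 215 + 0.78 × (96 − 215) = 215 + 0.78 × -119 = 122.18 → 122
G = 215 + 0.78 × (162 − 215) = 215 + 0.78 × -53 = 173.66 → 174
B = 51 + 0.78 × (110 − 51) = 51 + 0.78 × 59 = 97.02 → 97

(122, 174, 97)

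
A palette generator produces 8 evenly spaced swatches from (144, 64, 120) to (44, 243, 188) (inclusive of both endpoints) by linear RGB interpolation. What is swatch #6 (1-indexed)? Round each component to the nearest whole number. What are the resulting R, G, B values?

(73, 192, 169)

With 8 swatches and endpoints inclusive, swatch 6 sits at t = (6 − 1)/(8 − 1) = 5/7 ≈ 0.7143.
R = 144 + 0.7143 × (44 − 144) = 72.57 → 73
G = 64 + 0.7143 × (243 − 64) = 191.86 → 192
B = 120 + 0.7143 × (188 − 120) = 168.572 → 169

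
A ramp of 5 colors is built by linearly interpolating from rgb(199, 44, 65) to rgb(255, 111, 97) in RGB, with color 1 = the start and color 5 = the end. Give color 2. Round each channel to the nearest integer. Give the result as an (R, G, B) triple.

(213, 61, 73)

With 5 swatches and endpoints inclusive, swatch 2 sits at t = (2 − 1)/(5 − 1) = 1/4 ≈ 0.25.
R = 199 + 0.25 × (255 − 199) = 213 → 213
G = 44 + 0.25 × (111 − 44) = 60.75 → 61
B = 65 + 0.25 × (97 − 65) = 73 → 73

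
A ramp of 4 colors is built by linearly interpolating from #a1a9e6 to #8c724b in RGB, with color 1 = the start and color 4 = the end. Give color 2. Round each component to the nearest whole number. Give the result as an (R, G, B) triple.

(154, 151, 178)

With 4 swatches and endpoints inclusive, swatch 2 sits at t = (2 − 1)/(4 − 1) = 1/3 ≈ 0.3333.
#a1a9e6 → (161, 169, 230); #8c724b → (140, 114, 75).
R = 161 + 0.3333 × (140 − 161) = 154.001 → 154
G = 169 + 0.3333 × (114 − 169) = 150.668 → 151
B = 230 + 0.3333 × (75 − 230) = 178.339 → 178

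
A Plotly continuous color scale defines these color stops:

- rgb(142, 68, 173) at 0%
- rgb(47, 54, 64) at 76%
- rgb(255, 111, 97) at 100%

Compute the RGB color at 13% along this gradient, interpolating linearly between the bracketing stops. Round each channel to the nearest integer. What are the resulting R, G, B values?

13% lies between the 0% and 76% stops, so the local fraction is t = (13 − 0)/(76 − 0) = 13/76 ≈ 0.1711.
R = 142 + 0.1711 × (47 − 142) = 125.745 → 126
G = 68 + 0.1711 × (54 − 68) = 65.605 → 66
B = 173 + 0.1711 × (64 − 173) = 154.35 → 154

(126, 66, 154)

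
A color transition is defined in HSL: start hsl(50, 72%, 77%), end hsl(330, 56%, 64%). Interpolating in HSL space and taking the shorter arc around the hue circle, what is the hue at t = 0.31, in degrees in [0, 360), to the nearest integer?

Hue: 330 − 50 = 280°, but |280| > 180 so the shorter arc goes the other way: Δh = 280 − 360 = -80°.
H = 50 + 0.31 × (-80) = 25.2 → 25°

25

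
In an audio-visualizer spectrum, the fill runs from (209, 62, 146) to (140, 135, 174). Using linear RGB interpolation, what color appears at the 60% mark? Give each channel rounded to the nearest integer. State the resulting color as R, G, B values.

(168, 106, 163)

60% corresponds to t = 0.6.
R = 209 + 0.6 × (140 − 209) = 209 + 0.6 × -69 = 167.6 → 168
G = 62 + 0.6 × (135 − 62) = 62 + 0.6 × 73 = 105.8 → 106
B = 146 + 0.6 × (174 − 146) = 146 + 0.6 × 28 = 162.8 → 163
So the blended color is (168, 106, 163), about #a86aa3.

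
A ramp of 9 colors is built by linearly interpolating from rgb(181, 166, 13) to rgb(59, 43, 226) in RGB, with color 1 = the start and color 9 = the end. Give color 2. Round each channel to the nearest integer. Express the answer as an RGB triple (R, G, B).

(166, 151, 40)

With 9 swatches and endpoints inclusive, swatch 2 sits at t = (2 − 1)/(9 − 1) = 1/8 ≈ 0.125.
R = 181 + 0.125 × (59 − 181) = 165.75 → 166
G = 166 + 0.125 × (43 − 166) = 150.625 → 151
B = 13 + 0.125 × (226 − 13) = 39.625 → 40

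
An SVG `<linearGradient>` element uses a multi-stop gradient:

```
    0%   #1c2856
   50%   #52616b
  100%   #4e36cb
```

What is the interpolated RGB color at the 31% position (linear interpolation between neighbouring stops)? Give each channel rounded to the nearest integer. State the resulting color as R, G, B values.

(61, 75, 99)

31% lies between the 0% and 50% stops, so the local fraction is t = (31 − 0)/(50 − 0) = 31/50 ≈ 0.62.
#1c2856 → (28, 40, 86); #52616b → (82, 97, 107).
R = 28 + 0.62 × (82 − 28) = 61.48 → 61
G = 40 + 0.62 × (97 − 40) = 75.34 → 75
B = 86 + 0.62 × (107 − 86) = 99.02 → 99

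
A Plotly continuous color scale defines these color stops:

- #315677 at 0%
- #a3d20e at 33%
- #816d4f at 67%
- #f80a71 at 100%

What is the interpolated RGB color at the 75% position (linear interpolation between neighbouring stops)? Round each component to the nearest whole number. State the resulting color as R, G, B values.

75% lies between the 67% and 100% stops, so the local fraction is t = (75 − 67)/(100 − 67) = 8/33 ≈ 0.2424.
#816d4f → (129, 109, 79); #f80a71 → (248, 10, 113).
R = 129 + 0.2424 × (248 − 129) = 157.846 → 158
G = 109 + 0.2424 × (10 − 109) = 85.002 → 85
B = 79 + 0.2424 × (113 − 79) = 87.242 → 87

(158, 85, 87)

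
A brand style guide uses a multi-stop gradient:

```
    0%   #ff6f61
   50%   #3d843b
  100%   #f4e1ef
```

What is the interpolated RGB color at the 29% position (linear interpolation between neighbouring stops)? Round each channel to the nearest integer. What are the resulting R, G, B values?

29% lies between the 0% and 50% stops, so the local fraction is t = (29 − 0)/(50 − 0) = 29/50 ≈ 0.58.
#ff6f61 → (255, 111, 97); #3d843b → (61, 132, 59).
R = 255 + 0.58 × (61 − 255) = 142.48 → 142
G = 111 + 0.58 × (132 − 111) = 123.18 → 123
B = 97 + 0.58 × (59 − 97) = 74.96 → 75

(142, 123, 75)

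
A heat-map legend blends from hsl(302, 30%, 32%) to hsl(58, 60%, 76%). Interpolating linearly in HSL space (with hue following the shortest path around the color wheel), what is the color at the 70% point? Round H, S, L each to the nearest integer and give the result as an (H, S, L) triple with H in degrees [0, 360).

(23, 51, 63)

Hue: 58 − 302 = -244°, but |-244| > 180 so the shorter arc goes the other way: Δh = -244 + 360 = 116°.
H = 302 + 0.7 × (116) = 383.2 → 383 → 383 mod 360 = 23°
S = 30 + 0.7 × (60 − 30) = 51 → 51%
L = 32 + 0.7 × (76 − 32) = 62.8 → 63%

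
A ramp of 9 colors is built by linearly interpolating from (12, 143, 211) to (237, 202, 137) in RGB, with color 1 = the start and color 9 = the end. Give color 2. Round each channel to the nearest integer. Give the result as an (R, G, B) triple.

With 9 swatches and endpoints inclusive, swatch 2 sits at t = (2 − 1)/(9 − 1) = 1/8 ≈ 0.125.
R = 12 + 0.125 × (237 − 12) = 40.125 → 40
G = 143 + 0.125 × (202 − 143) = 150.375 → 150
B = 211 + 0.125 × (137 − 211) = 201.75 → 202

(40, 150, 202)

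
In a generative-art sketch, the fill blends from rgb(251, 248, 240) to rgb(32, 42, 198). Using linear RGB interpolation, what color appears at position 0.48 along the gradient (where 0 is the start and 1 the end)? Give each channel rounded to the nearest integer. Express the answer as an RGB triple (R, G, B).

(146, 149, 220)

R = 251 + 0.48 × (32 − 251) = 251 + 0.48 × -219 = 145.88 → 146
G = 248 + 0.48 × (42 − 248) = 248 + 0.48 × -206 = 149.12 → 149
B = 240 + 0.48 × (198 − 240) = 240 + 0.48 × -42 = 219.84 → 220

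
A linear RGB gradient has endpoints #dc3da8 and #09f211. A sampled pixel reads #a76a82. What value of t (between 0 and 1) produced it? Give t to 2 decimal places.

0.25

Invert the lerp on the R channel (largest span, 211): t = (167 − 220) / (9 − 220) = -53/-211 = 0.25118.
Check on G: (106 − 61)/(242 − 61) = 0.2486 ✓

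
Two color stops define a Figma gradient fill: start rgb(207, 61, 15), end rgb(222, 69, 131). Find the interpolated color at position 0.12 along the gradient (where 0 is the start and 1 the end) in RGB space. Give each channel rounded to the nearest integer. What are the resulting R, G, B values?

R = 207 + 0.12 × (222 − 207) = 207 + 0.12 × 15 = 208.8 → 209
G = 61 + 0.12 × (69 − 61) = 61 + 0.12 × 8 = 61.96 → 62
B = 15 + 0.12 × (131 − 15) = 15 + 0.12 × 116 = 28.92 → 29

(209, 62, 29)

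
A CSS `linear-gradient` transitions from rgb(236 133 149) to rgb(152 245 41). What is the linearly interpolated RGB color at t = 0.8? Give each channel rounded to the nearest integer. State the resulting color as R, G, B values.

(169, 223, 63)

R = 236 + 0.8 × (152 − 236) = 236 + 0.8 × -84 = 168.8 → 169
G = 133 + 0.8 × (245 − 133) = 133 + 0.8 × 112 = 222.6 → 223
B = 149 + 0.8 × (41 − 149) = 149 + 0.8 × -108 = 62.6 → 63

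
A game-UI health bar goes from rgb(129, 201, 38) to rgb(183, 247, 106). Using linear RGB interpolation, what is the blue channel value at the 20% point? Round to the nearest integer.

B = 38 + 0.2 × (106 − 38) = 51.6 → 52

52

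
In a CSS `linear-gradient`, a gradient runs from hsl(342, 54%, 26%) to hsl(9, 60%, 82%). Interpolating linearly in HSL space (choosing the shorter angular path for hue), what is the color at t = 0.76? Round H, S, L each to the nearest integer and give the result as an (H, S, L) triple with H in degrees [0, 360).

Hue: 9 − 342 = -333°, but |-333| > 180 so the shorter arc goes the other way: Δh = -333 + 360 = 27°.
H = 342 + 0.76 × (27) = 362.52 → 363 → 363 mod 360 = 3°
S = 54 + 0.76 × (60 − 54) = 58.56 → 59%
L = 26 + 0.76 × (82 − 26) = 68.56 → 69%

(3, 59, 69)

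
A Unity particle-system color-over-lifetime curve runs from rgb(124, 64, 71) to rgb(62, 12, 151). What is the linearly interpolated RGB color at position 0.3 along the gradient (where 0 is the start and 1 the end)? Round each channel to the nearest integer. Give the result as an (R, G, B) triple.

(105, 48, 95)

R = 124 + 0.3 × (62 − 124) = 124 + 0.3 × -62 = 105.4 → 105
G = 64 + 0.3 × (12 − 64) = 64 + 0.3 × -52 = 48.4 → 48
B = 71 + 0.3 × (151 − 71) = 71 + 0.3 × 80 = 95 → 95
So the blended color is (105, 48, 95), about #69305f.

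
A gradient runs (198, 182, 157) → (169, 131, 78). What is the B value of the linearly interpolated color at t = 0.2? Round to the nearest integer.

B = 157 + 0.2 × (78 − 157) = 141.2 → 141

141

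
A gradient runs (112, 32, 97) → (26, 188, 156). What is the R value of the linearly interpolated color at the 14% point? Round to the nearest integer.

100

R = 112 + 0.14 × (26 − 112) = 99.96 → 100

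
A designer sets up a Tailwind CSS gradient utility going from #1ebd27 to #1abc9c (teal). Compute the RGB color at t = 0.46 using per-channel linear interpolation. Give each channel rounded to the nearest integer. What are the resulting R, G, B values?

#1ebd27 → (30, 189, 39); #1abc9c → (26, 188, 156).
R = 30 + 0.46 × (26 − 30) = 30 + 0.46 × -4 = 28.16 → 28
G = 189 + 0.46 × (188 − 189) = 189 + 0.46 × -1 = 188.54 → 189
B = 39 + 0.46 × (156 − 39) = 39 + 0.46 × 117 = 92.82 → 93
So the blended color is (28, 189, 93), about #1cbd5d.

(28, 189, 93)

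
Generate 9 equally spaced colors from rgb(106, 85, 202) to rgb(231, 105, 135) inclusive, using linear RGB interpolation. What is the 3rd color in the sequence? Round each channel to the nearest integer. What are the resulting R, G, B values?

With 9 swatches and endpoints inclusive, swatch 3 sits at t = (3 − 1)/(9 − 1) = 2/8 ≈ 0.25.
R = 106 + 0.25 × (231 − 106) = 137.25 → 137
G = 85 + 0.25 × (105 − 85) = 90 → 90
B = 202 + 0.25 × (135 − 202) = 185.25 → 185

(137, 90, 185)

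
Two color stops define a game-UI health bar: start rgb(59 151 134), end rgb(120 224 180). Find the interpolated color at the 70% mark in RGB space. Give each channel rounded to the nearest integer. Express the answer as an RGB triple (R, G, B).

(102, 202, 166)

70% corresponds to t = 0.7.
R = 59 + 0.7 × (120 − 59) = 59 + 0.7 × 61 = 101.7 → 102
G = 151 + 0.7 × (224 − 151) = 151 + 0.7 × 73 = 202.1 → 202
B = 134 + 0.7 × (180 − 134) = 134 + 0.7 × 46 = 166.2 → 166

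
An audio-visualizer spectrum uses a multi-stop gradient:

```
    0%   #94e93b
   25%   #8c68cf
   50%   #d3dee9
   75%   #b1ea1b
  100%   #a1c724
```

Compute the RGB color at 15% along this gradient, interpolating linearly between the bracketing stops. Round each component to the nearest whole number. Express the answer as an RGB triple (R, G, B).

(143, 156, 148)

15% lies between the 0% and 25% stops, so the local fraction is t = (15 − 0)/(25 − 0) = 15/25 ≈ 0.6.
#94e93b → (148, 233, 59); #8c68cf → (140, 104, 207).
R = 148 + 0.6 × (140 − 148) = 143.2 → 143
G = 233 + 0.6 × (104 − 233) = 155.6 → 156
B = 59 + 0.6 × (207 − 59) = 147.8 → 148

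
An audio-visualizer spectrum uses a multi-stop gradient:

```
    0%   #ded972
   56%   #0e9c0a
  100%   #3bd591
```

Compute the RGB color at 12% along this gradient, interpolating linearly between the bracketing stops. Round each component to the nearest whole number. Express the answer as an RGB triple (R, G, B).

(177, 204, 92)

12% lies between the 0% and 56% stops, so the local fraction is t = (12 − 0)/(56 − 0) = 12/56 ≈ 0.2143.
#ded972 → (222, 217, 114); #0e9c0a → (14, 156, 10).
R = 222 + 0.2143 × (14 − 222) = 177.426 → 177
G = 217 + 0.2143 × (156 − 217) = 203.928 → 204
B = 114 + 0.2143 × (10 − 114) = 91.713 → 92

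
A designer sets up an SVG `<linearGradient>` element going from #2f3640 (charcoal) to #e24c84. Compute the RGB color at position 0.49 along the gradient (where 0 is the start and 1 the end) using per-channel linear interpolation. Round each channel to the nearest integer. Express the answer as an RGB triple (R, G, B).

(135, 65, 97)

#2f3640 → (47, 54, 64); #e24c84 → (226, 76, 132).
R = 47 + 0.49 × (226 − 47) = 47 + 0.49 × 179 = 134.71 → 135
G = 54 + 0.49 × (76 − 54) = 54 + 0.49 × 22 = 64.78 → 65
B = 64 + 0.49 × (132 − 64) = 64 + 0.49 × 68 = 97.32 → 97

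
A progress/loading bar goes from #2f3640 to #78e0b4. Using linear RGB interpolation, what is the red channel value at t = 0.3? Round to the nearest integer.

69

R₁ = 47 (from #2f3640), R₂ = 120 (from #78e0b4).
R = 47 + 0.3 × (120 − 47) = 68.9 → 69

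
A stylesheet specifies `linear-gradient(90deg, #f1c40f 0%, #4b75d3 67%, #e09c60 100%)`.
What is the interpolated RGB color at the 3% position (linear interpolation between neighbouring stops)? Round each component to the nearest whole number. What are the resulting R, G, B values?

(234, 192, 24)

3% lies between the 0% and 67% stops, so the local fraction is t = (3 − 0)/(67 − 0) = 3/67 ≈ 0.0448.
#f1c40f → (241, 196, 15); #4b75d3 → (75, 117, 211).
R = 241 + 0.0448 × (75 − 241) = 233.563 → 234
G = 196 + 0.0448 × (117 − 196) = 192.461 → 192
B = 15 + 0.0448 × (211 − 15) = 23.781 → 24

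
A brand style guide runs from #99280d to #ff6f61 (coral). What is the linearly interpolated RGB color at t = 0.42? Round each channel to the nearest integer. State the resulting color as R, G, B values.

(196, 70, 48)

#99280d → (153, 40, 13); #ff6f61 → (255, 111, 97).
R = 153 + 0.42 × (255 − 153) = 153 + 0.42 × 102 = 195.84 → 196
G = 40 + 0.42 × (111 − 40) = 40 + 0.42 × 71 = 69.82 → 70
B = 13 + 0.42 × (97 − 13) = 13 + 0.42 × 84 = 48.28 → 48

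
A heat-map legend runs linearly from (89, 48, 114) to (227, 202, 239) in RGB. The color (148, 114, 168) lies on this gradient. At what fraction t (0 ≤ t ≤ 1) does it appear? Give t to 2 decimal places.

Invert the lerp on the G channel (largest span, 154): t = (114 − 48) / (202 − 48) = 66/154 = 0.42857.
Check on R: (148 − 89)/(227 − 89) = 0.4275 ✓

0.43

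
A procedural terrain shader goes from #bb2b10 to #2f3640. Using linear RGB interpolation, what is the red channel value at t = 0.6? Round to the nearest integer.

103

R₁ = 187 (from #bb2b10), R₂ = 47 (from #2f3640).
R = 187 + 0.6 × (47 − 187) = 103 → 103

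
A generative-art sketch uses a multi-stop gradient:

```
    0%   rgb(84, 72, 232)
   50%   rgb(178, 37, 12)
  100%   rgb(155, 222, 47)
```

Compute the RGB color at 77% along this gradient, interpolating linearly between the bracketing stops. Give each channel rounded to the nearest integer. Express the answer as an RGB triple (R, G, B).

77% lies between the 50% and 100% stops, so the local fraction is t = (77 − 50)/(100 − 50) = 27/50 ≈ 0.54.
R = 178 + 0.54 × (155 − 178) = 165.58 → 166
G = 37 + 0.54 × (222 − 37) = 136.9 → 137
B = 12 + 0.54 × (47 − 12) = 30.9 → 31

(166, 137, 31)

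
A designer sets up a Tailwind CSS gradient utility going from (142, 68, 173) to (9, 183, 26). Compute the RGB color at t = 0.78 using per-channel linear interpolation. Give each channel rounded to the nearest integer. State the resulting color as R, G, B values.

(38, 158, 58)

R = 142 + 0.78 × (9 − 142) = 142 + 0.78 × -133 = 38.26 → 38
G = 68 + 0.78 × (183 − 68) = 68 + 0.78 × 115 = 157.7 → 158
B = 173 + 0.78 × (26 − 173) = 173 + 0.78 × -147 = 58.34 → 58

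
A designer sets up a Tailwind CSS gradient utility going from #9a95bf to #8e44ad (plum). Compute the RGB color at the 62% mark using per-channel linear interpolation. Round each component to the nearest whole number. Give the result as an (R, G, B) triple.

#9a95bf → (154, 149, 191); #8e44ad → (142, 68, 173).
62% corresponds to t = 0.62.
R = 154 + 0.62 × (142 − 154) = 154 + 0.62 × -12 = 146.56 → 147
G = 149 + 0.62 × (68 − 149) = 149 + 0.62 × -81 = 98.78 → 99
B = 191 + 0.62 × (173 − 191) = 191 + 0.62 × -18 = 179.84 → 180

(147, 99, 180)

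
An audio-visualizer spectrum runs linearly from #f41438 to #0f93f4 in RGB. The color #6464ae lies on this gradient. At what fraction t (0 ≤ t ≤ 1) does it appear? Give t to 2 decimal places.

0.63

Invert the lerp on the R channel (largest span, 229): t = (100 − 244) / (15 − 244) = -144/-229 = 0.62882.
Check on G: (100 − 20)/(147 − 20) = 0.6299 ✓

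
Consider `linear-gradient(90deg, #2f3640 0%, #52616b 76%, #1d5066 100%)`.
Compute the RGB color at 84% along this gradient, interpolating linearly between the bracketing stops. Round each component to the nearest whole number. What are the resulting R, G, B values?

84% lies between the 76% and 100% stops, so the local fraction is t = (84 − 76)/(100 − 76) = 8/24 ≈ 0.3333.
#52616b → (82, 97, 107); #1d5066 → (29, 80, 102).
R = 82 + 0.3333 × (29 − 82) = 64.335 → 64
G = 97 + 0.3333 × (80 − 97) = 91.334 → 91
B = 107 + 0.3333 × (102 − 107) = 105.334 → 105

(64, 91, 105)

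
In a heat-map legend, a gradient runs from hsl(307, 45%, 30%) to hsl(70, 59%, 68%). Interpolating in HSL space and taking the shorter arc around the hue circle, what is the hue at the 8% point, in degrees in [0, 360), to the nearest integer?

Hue: 70 − 307 = -237°, but |-237| > 180 so the shorter arc goes the other way: Δh = -237 + 360 = 123°.
H = 307 + 0.08 × (123) = 316.84 → 317°

317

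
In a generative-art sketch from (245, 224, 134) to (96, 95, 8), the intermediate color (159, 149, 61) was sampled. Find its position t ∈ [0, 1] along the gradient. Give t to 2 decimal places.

0.58

Invert the lerp on the R channel (largest span, 149): t = (159 − 245) / (96 − 245) = -86/-149 = 0.57718.
Check on G: (149 − 224)/(95 − 224) = 0.5814 ✓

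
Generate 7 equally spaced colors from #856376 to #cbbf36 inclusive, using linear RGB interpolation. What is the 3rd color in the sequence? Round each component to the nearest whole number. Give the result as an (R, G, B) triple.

(156, 130, 97)

With 7 swatches and endpoints inclusive, swatch 3 sits at t = (3 − 1)/(7 − 1) = 2/6 ≈ 0.3333.
#856376 → (133, 99, 118); #cbbf36 → (203, 191, 54).
R = 133 + 0.3333 × (203 − 133) = 156.331 → 156
G = 99 + 0.3333 × (191 − 99) = 129.664 → 130
B = 118 + 0.3333 × (54 − 118) = 96.669 → 97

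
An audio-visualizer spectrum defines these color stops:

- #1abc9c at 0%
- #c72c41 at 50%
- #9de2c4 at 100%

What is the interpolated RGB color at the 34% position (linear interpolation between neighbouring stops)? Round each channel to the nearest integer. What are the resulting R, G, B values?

34% lies between the 0% and 50% stops, so the local fraction is t = (34 − 0)/(50 − 0) = 34/50 ≈ 0.68.
#1abc9c → (26, 188, 156); #c72c41 → (199, 44, 65).
R = 26 + 0.68 × (199 − 26) = 143.64 → 144
G = 188 + 0.68 × (44 − 188) = 90.08 → 90
B = 156 + 0.68 × (65 − 156) = 94.12 → 94

(144, 90, 94)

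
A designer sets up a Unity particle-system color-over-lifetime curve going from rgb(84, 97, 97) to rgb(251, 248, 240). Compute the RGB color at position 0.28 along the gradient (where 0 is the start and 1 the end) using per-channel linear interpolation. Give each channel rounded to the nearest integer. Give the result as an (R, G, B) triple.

(131, 139, 137)

R = 84 + 0.28 × (251 − 84) = 84 + 0.28 × 167 = 130.76 → 131
G = 97 + 0.28 × (248 − 97) = 97 + 0.28 × 151 = 139.28 → 139
B = 97 + 0.28 × (240 − 97) = 97 + 0.28 × 143 = 137.04 → 137
So the blended color is (131, 139, 137), about #838b89.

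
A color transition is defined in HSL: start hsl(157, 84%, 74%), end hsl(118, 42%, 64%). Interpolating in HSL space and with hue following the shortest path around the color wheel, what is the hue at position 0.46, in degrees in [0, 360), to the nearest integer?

139

Hue arc: Δh = 118 − 157 = -39° (|Δh| ≤ 180, already the shorter path).
H = 157 + 0.46 × (-39) = 139.06 → 139°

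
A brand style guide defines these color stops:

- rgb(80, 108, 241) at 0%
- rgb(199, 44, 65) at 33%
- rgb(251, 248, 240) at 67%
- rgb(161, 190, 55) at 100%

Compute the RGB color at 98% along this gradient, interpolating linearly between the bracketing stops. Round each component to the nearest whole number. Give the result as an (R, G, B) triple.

98% lies between the 67% and 100% stops, so the local fraction is t = (98 − 67)/(100 − 67) = 31/33 ≈ 0.9394.
R = 251 + 0.9394 × (161 − 251) = 166.454 → 166
G = 248 + 0.9394 × (190 − 248) = 193.515 → 194
B = 240 + 0.9394 × (55 − 240) = 66.211 → 66

(166, 194, 66)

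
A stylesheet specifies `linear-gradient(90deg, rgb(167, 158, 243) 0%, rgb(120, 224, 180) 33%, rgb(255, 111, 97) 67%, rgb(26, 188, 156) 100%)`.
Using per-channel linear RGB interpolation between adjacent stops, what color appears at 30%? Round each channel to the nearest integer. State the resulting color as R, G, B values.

(124, 218, 186)

30% lies between the 0% and 33% stops, so the local fraction is t = (30 − 0)/(33 − 0) = 30/33 ≈ 0.9091.
R = 167 + 0.9091 × (120 − 167) = 124.272 → 124
G = 158 + 0.9091 × (224 − 158) = 218.001 → 218
B = 243 + 0.9091 × (180 − 243) = 185.727 → 186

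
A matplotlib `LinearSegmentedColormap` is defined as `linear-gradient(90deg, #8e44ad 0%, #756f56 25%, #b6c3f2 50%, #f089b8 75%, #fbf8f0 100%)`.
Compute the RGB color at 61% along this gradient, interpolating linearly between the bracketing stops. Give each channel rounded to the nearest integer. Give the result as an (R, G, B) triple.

61% lies between the 50% and 75% stops, so the local fraction is t = (61 − 50)/(75 − 50) = 11/25 ≈ 0.44.
#b6c3f2 → (182, 195, 242); #f089b8 → (240, 137, 184).
R = 182 + 0.44 × (240 − 182) = 207.52 → 208
G = 195 + 0.44 × (137 − 195) = 169.48 → 169
B = 242 + 0.44 × (184 − 242) = 216.48 → 216

(208, 169, 216)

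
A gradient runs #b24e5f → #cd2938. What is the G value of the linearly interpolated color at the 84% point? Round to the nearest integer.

G₁ = 78 (from #b24e5f), G₂ = 41 (from #cd2938).
G = 78 + 0.84 × (41 − 78) = 46.92 → 47

47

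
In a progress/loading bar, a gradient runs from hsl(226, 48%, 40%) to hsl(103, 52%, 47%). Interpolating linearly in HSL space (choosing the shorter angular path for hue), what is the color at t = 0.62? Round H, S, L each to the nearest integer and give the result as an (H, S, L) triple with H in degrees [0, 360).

Hue arc: Δh = 103 − 226 = -123° (|Δh| ≤ 180, already the shorter path).
H = 226 + 0.62 × (-123) = 149.74 → 150°
S = 48 + 0.62 × (52 − 48) = 50.48 → 50%
L = 40 + 0.62 × (47 − 40) = 44.34 → 44%

(150, 50, 44)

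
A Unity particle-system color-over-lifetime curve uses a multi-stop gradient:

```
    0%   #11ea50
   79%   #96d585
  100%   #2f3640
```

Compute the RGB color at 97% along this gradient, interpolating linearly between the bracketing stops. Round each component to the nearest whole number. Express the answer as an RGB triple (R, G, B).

(62, 77, 74)

97% lies between the 79% and 100% stops, so the local fraction is t = (97 − 79)/(100 − 79) = 18/21 ≈ 0.8571.
#96d585 → (150, 213, 133); #2f3640 → (47, 54, 64).
R = 150 + 0.8571 × (47 − 150) = 61.719 → 62
G = 213 + 0.8571 × (54 − 213) = 76.721 → 77
B = 133 + 0.8571 × (64 − 133) = 73.86 → 74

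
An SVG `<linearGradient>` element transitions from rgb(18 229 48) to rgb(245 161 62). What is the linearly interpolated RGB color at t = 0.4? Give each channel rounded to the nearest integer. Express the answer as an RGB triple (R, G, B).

R = 18 + 0.4 × (245 − 18) = 18 + 0.4 × 227 = 108.8 → 109
G = 229 + 0.4 × (161 − 229) = 229 + 0.4 × -68 = 201.8 → 202
B = 48 + 0.4 × (62 − 48) = 48 + 0.4 × 14 = 53.6 → 54
So the blended color is (109, 202, 54), about #6dca36.

(109, 202, 54)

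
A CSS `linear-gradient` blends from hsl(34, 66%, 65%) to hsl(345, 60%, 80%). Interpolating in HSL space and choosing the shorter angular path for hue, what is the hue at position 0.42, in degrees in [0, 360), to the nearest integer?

13

Hue: 345 − 34 = 311°, but |311| > 180 so the shorter arc goes the other way: Δh = 311 − 360 = -49°.
H = 34 + 0.42 × (-49) = 13.42 → 13°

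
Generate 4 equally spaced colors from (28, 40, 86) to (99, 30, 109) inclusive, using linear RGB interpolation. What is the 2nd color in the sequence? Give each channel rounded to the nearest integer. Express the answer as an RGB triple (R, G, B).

(52, 37, 94)

With 4 swatches and endpoints inclusive, swatch 2 sits at t = (2 − 1)/(4 − 1) = 1/3 ≈ 0.3333.
R = 28 + 0.3333 × (99 − 28) = 51.664 → 52
G = 40 + 0.3333 × (30 − 40) = 36.667 → 37
B = 86 + 0.3333 × (109 − 86) = 93.666 → 94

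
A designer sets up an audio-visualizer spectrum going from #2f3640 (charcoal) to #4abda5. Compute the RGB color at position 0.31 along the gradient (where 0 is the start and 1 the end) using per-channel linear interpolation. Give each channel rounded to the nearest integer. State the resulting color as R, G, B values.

#2f3640 → (47, 54, 64); #4abda5 → (74, 189, 165).
R = 47 + 0.31 × (74 − 47) = 47 + 0.31 × 27 = 55.37 → 55
G = 54 + 0.31 × (189 − 54) = 54 + 0.31 × 135 = 95.85 → 96
B = 64 + 0.31 × (165 − 64) = 64 + 0.31 × 101 = 95.31 → 95
So the blended color is (55, 96, 95), about #37605f.

(55, 96, 95)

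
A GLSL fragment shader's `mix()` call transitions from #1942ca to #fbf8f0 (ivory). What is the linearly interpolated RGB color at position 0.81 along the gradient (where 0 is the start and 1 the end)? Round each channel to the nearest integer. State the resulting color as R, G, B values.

(208, 213, 233)

#1942ca → (25, 66, 202); #fbf8f0 → (251, 248, 240).
R = 25 + 0.81 × (251 − 25) = 25 + 0.81 × 226 = 208.06 → 208
G = 66 + 0.81 × (248 − 66) = 66 + 0.81 × 182 = 213.42 → 213
B = 202 + 0.81 × (240 − 202) = 202 + 0.81 × 38 = 232.78 → 233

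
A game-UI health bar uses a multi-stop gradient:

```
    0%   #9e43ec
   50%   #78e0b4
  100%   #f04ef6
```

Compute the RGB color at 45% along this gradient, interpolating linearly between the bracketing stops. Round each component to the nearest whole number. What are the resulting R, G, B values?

45% lies between the 0% and 50% stops, so the local fraction is t = (45 − 0)/(50 − 0) = 45/50 ≈ 0.9.
#9e43ec → (158, 67, 236); #78e0b4 → (120, 224, 180).
R = 158 + 0.9 × (120 − 158) = 123.8 → 124
G = 67 + 0.9 × (224 − 67) = 208.3 → 208
B = 236 + 0.9 × (180 − 236) = 185.6 → 186

(124, 208, 186)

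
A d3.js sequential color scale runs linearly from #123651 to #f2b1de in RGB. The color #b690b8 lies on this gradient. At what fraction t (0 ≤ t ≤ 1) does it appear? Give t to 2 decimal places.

Invert the lerp on the R channel (largest span, 224): t = (182 − 18) / (242 − 18) = 164/224 = 0.73214.
Check on G: (144 − 54)/(177 − 54) = 0.7317 ✓

0.73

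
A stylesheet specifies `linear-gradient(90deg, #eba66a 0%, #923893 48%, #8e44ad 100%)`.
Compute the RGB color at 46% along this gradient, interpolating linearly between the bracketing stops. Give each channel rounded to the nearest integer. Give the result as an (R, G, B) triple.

(150, 61, 145)

46% lies between the 0% and 48% stops, so the local fraction is t = (46 − 0)/(48 − 0) = 46/48 ≈ 0.9583.
#eba66a → (235, 166, 106); #923893 → (146, 56, 147).
R = 235 + 0.9583 × (146 − 235) = 149.711 → 150
G = 166 + 0.9583 × (56 − 166) = 60.587 → 61
B = 106 + 0.9583 × (147 − 106) = 145.29 → 145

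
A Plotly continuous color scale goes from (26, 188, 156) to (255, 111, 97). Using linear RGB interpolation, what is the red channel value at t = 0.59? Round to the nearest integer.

R = 26 + 0.59 × (255 − 26) = 161.11 → 161

161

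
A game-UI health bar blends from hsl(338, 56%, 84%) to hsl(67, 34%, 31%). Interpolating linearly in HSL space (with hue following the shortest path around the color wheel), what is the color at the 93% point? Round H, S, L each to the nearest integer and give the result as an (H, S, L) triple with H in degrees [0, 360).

Hue: 67 − 338 = -271°, but |-271| > 180 so the shorter arc goes the other way: Δh = -271 + 360 = 89°.
H = 338 + 0.93 × (89) = 420.77 → 421 → 421 mod 360 = 61°
S = 56 + 0.93 × (34 − 56) = 35.54 → 36%
L = 84 + 0.93 × (31 − 84) = 34.71 → 35%

(61, 36, 35)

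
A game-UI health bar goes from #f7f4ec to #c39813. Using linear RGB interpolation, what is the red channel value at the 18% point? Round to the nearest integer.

238

R₁ = 247 (from #f7f4ec), R₂ = 195 (from #c39813).
R = 247 + 0.18 × (195 − 247) = 237.64 → 238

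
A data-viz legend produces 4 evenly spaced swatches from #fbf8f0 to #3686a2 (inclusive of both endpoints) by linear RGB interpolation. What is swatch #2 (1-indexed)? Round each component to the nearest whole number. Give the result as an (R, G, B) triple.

(185, 210, 214)

With 4 swatches and endpoints inclusive, swatch 2 sits at t = (2 − 1)/(4 − 1) = 1/3 ≈ 0.3333.
#fbf8f0 → (251, 248, 240); #3686a2 → (54, 134, 162).
R = 251 + 0.3333 × (54 − 251) = 185.34 → 185
G = 248 + 0.3333 × (134 − 248) = 210.004 → 210
B = 240 + 0.3333 × (162 − 240) = 214.003 → 214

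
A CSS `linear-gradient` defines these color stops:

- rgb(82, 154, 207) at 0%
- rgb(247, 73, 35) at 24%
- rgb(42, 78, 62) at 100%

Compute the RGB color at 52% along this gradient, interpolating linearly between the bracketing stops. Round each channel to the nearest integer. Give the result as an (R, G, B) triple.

52% lies between the 24% and 100% stops, so the local fraction is t = (52 − 24)/(100 − 24) = 28/76 ≈ 0.3684.
R = 247 + 0.3684 × (42 − 247) = 171.478 → 171
G = 73 + 0.3684 × (78 − 73) = 74.842 → 75
B = 35 + 0.3684 × (62 − 35) = 44.947 → 45

(171, 75, 45)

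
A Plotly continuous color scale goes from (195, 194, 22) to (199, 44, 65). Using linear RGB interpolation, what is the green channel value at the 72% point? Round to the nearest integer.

86

G = 194 + 0.72 × (44 − 194) = 86 → 86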